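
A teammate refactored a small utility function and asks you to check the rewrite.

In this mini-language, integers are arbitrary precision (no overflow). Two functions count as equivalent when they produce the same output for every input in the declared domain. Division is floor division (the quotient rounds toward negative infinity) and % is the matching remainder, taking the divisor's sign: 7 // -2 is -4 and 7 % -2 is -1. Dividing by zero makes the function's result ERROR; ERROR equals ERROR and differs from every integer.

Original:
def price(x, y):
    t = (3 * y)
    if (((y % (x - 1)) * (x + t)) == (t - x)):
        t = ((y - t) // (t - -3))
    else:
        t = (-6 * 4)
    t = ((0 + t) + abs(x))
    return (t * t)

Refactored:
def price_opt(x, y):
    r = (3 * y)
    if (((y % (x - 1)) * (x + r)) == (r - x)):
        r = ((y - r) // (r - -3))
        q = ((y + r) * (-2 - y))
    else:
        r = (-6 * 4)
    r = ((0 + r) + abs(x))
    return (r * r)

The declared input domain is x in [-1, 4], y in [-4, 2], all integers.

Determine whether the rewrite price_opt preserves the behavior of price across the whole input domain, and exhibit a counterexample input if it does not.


Side by side, the visible changes include: constant usage differs, arithmetic usage differs, local variable names differ, statement counts differ.
One worked example (x=0, y=2) — price: t=6, then (((y % (x - 1)) * (x + t)) == (t - x)) is false, then t=-24, then t=-24, then returns 576; price_opt: r=6, then (((y % (x - 1)) * (x + r)) == (r - x)) is false, then r=-24, then r=-24, then returns 576; agreement on 576.
Across all 42 domain points the two functions coincide.
verdict: equivalent


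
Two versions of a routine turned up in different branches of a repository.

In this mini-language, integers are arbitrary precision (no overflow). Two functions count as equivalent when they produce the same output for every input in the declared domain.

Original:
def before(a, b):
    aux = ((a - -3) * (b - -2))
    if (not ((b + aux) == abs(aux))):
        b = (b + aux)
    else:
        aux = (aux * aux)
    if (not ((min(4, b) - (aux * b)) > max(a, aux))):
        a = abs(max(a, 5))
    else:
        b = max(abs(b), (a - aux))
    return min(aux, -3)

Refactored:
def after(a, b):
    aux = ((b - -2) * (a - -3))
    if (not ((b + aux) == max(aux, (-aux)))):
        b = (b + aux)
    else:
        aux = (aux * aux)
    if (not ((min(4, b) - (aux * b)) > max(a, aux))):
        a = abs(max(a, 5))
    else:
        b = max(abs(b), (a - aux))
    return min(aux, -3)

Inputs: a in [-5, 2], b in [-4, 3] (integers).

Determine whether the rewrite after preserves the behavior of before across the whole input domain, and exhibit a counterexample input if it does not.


Equivalent — the differences include min/max/abs usage differs, yet no declared input distinguishes the two.
Spot check at a=-3, b=-2 — before: aux := 0 | (not ((b + aux) == abs(aux))): true | b := -2 | (not ((min(4, b) - (aux * b)) > max(a, aux))): true | a := 5 | result -3. after: aux := 0 | (not ((b + aux) == max(aux, (-aux)))): true | b := -2 | (not ((min(4, b) - (aux * b)) > max(a, aux))): true | a := 5 | result -3. Both give -3.
Sweeping the whole domain (64 inputs) finds no disagreement.
verdict: equivalent


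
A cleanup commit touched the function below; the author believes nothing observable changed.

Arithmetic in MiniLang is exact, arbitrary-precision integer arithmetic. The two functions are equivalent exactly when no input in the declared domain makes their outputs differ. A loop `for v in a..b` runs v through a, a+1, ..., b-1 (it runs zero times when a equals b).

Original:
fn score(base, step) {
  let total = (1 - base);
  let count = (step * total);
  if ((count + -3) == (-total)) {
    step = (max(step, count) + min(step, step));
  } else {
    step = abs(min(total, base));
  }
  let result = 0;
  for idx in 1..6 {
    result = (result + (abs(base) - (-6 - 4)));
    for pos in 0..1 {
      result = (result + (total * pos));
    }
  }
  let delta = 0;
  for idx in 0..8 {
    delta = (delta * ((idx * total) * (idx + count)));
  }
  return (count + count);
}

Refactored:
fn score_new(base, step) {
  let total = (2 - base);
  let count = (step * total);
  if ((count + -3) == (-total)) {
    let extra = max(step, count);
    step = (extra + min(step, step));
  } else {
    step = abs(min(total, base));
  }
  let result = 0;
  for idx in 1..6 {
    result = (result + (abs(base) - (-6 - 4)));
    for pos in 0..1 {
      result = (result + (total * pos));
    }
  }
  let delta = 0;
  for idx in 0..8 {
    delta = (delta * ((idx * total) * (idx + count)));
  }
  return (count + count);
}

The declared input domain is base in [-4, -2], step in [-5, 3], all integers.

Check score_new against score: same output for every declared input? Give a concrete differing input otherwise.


Evaluate both at base=-4, step=-5.
score: total=5, then count=-25, then ((count + -3) == (-total)) is false, then step=4, then result=0, then (idx=1), then result=14, then (pos=0), then result=14, then (idx=2), then result=28, then (pos=0), then result=28, then (idx=3), then result=42, then (pos=0), then result=42, then (idx=4), then result=56, then (pos=0), then result=56, then (idx=5), then result=70, then (pos=0), then result=70, then delta=0, then (idx=0), then delta=0, then (idx=1), then delta=0, then (idx=2), then delta=0, then (idx=3), then delta=0, then (idx=4), then delta=0, then (idx=5), then delta=0, then (idx=6), then delta=0, then (idx=7), then delta=0, then returns -50
score_new: total=6, then count=-30, then ((count + -3) == (-total)) is false, then step=4, then result=0, then (idx=1), then result=14, then (pos=0), then result=14, then (idx=2), then result=28, then (pos=0), then result=28, then (idx=3), then result=42, then (pos=0), then result=42, then (idx=4), then result=56, then (pos=0), then result=56, then (idx=5), then result=70, then (pos=0), then result=70, then delta=0, then (idx=0), then delta=0, then (idx=1), then delta=0, then (idx=2), then delta=0, then (idx=3), then delta=0, then (idx=4), then delta=0, then (idx=5), then delta=0, then (idx=6), then delta=0, then (idx=7), then delta=0, then returns -60
-50 and -60 differ, so these are not the same function on this domain.
verdict: not equivalent; witness: base=-4, step=-5


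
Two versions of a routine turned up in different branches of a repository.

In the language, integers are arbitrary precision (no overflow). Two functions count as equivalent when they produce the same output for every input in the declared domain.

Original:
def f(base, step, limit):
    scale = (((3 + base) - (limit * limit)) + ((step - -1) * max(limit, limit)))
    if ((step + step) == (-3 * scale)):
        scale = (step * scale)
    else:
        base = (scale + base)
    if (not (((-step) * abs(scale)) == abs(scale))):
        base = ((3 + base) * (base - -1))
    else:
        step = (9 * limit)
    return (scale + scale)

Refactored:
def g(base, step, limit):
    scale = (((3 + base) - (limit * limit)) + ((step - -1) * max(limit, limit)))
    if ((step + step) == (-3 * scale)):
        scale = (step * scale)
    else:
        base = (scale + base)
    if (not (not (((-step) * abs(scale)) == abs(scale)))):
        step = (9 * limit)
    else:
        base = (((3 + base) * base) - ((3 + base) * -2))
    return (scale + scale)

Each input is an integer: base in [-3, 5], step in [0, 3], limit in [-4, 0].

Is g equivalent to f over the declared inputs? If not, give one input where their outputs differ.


The edit looks behavioral (`-1` became `-2`), but over these ranges it never changes the outcome.
One worked example (base=-1, step=2, limit=-4) — f: scale := -26 | ((step + step) == (-3 * scale)): false | base := -27 | (not (((-step) * abs(scale)) == abs(scale))): true | base := 624 | result -52; g: scale := -26 | ((step + step) == (-3 * scale)): false | base := -27 | (not (not (((-step) * abs(scale)) == abs(scale)))): false | base := 600 | result -52; agreement on -52.
Across all 180 domain points the two functions coincide.
verdict: equivalent


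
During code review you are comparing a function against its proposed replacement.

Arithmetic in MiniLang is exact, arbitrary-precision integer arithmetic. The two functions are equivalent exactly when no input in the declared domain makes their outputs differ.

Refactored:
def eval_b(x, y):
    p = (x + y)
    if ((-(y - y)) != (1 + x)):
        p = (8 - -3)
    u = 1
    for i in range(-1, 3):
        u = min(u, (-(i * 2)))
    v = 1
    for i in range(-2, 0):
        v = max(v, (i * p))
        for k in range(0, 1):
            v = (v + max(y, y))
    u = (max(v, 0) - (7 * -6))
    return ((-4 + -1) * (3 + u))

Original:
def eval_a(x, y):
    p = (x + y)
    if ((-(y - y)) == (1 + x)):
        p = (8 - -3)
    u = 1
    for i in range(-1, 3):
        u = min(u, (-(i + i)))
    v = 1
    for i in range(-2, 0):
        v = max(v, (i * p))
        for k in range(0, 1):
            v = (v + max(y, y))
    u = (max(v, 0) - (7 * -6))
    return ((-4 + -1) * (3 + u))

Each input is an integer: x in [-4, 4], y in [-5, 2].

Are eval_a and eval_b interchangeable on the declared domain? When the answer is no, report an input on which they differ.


Not equivalent: x=-4, y=-5 separates them (-265 vs -225).
eval_a: p=-9, then ((-(y - y)) == (1 + x)) is false, then u=1, then (i=-1), then u=1, then (i=0), then u=0, then (i=1), then u=-2, then (i=2), then u=-4, then v=1, then (i=-2), then v=18, then (k=0), then v=13, then (i=-1), then v=13, then (k=0), then v=8, then u=50, then returns -265
eval_b: p=-9, then ((-(y - y)) != (1 + x)) is true, then p=11, then u=1, then (i=-1), then u=1, then (i=0), then u=0, then (i=1), then u=-2, then (i=2), then u=-4, then v=1, then (i=-2), then v=1, then (k=0), then v=-4, then (i=-1), then v=-4, then (k=0), then v=-9, then u=42, then returns -225
verdict: not equivalent; witness: x=-4, y=-5


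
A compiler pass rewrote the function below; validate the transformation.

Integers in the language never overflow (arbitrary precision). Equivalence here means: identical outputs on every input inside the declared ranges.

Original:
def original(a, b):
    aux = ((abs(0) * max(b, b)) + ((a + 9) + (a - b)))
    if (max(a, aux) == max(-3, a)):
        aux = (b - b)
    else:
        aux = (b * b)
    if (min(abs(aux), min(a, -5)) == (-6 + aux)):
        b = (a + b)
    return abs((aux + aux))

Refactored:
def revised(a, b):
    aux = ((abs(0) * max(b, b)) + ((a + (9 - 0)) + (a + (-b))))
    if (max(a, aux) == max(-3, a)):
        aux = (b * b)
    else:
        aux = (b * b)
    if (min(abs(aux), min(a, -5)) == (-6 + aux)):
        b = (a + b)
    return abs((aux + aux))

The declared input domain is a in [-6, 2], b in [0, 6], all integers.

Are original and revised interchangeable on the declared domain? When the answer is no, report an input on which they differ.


On input a=-5, b=2, original returns 0 while revised returns 8.
verdict: not equivalent; witness: a=-5, b=2


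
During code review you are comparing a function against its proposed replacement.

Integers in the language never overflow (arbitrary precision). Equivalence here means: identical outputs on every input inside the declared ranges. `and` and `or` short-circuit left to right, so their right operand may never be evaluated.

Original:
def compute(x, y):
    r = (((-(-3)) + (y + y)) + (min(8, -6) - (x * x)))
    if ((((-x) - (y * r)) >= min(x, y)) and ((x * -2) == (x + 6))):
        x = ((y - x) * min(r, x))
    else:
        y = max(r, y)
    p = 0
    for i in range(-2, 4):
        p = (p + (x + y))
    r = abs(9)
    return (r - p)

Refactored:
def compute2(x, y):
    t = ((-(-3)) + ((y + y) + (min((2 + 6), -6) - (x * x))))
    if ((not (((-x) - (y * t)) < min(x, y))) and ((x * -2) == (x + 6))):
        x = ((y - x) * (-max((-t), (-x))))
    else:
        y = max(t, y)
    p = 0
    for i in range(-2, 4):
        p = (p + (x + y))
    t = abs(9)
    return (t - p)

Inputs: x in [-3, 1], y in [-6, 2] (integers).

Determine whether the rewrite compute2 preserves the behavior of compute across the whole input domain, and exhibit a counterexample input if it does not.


Although constant usage differs; also min/max/abs usage differs; also arithmetic usage differs; also comparison usage differs; also local variable names differ; also boolean connective usage differs, 45/45 inputs agree.
verdict: equivalent


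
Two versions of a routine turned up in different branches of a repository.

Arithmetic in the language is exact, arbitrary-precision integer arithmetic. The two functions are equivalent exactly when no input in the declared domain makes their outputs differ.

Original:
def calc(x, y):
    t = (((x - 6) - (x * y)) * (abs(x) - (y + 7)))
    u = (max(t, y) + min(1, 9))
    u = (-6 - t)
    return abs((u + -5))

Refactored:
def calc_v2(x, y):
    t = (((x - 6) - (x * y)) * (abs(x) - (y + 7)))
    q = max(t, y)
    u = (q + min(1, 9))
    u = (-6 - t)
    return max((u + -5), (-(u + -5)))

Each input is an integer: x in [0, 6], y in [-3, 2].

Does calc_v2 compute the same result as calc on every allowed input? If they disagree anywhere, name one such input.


The two are interchangeable: min/max/abs usage differs; and local variable names differ; and arithmetic usage differs; and statement counts differ; and constant usage differs, and every declared input agrees.
Spot check at x=0, y=2 — calc: t becomes 54; next u becomes 55; next u becomes -60; next final value 65. calc_v2: t becomes 54; next q becomes 54; next u becomes 55; next u becomes -60; next final value 65. Both give 65.
Every one of the 42 inputs gives matching results.
verdict: equivalent


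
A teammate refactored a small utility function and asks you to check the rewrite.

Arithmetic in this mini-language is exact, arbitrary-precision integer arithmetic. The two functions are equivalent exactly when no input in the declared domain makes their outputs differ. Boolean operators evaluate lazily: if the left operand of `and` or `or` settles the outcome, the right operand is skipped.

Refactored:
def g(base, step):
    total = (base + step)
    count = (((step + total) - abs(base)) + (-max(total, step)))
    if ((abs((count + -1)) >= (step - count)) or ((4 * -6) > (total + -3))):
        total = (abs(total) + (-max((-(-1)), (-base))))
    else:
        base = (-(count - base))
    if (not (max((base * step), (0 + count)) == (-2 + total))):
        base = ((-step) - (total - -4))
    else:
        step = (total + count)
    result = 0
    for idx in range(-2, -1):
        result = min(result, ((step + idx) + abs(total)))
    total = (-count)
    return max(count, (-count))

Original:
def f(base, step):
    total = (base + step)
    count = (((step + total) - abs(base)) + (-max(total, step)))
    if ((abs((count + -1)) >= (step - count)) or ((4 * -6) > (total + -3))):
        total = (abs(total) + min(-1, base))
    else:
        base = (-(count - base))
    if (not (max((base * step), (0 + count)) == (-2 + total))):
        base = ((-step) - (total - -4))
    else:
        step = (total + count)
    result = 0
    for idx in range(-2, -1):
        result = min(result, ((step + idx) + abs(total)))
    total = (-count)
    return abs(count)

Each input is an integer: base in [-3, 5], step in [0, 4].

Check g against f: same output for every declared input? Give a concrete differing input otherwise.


The two are interchangeable: min/max/abs usage differs, and every declared input agrees.
Spot check at base=4, step=2 — f: total becomes 6; next count becomes -2; next ((abs((count + -1)) >= (step - count)) or ((4 * -6) > (total + -3))) evaluates to false; next base becomes 6; next (not (max((base * step), (0 + count)) == (-2 + total))) evaluates to true; next base becomes -12; next result becomes 0; next at idx=-2:; next result becomes 0; next total becomes 2; next final value 2. g: total becomes 6; next count becomes -2; next ((abs((count + -1)) >= (step - count)) or ((4 * -6) > (total + -3))) evaluates to false; next base becomes 6; next (not (max((base * step), (0 + count)) == (-2 + total))) evaluates to true; next base becomes -12; next result becomes 0; next at idx=-2:; next result becomes 0; next total becomes 2; next final value 2. Both give 2.
Across all 45 domain points the two functions coincide.
verdict: equivalent


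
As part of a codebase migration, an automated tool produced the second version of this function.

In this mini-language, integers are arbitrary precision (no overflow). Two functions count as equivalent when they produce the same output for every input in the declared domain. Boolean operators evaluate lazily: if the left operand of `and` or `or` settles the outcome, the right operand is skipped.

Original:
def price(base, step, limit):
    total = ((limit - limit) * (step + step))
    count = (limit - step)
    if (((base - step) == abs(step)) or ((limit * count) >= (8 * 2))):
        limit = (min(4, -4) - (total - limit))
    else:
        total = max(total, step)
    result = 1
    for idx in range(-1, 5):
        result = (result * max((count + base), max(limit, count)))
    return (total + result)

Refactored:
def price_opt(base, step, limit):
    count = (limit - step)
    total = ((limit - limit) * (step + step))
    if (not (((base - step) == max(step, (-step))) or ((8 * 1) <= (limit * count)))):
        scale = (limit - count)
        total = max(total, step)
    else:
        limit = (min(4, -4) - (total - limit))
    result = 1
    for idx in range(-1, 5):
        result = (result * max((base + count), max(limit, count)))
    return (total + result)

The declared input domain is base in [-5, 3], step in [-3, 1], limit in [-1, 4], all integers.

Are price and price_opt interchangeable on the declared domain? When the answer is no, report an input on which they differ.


The rewrite breaks on base=-5, step=1, limit=4, where the results are 4097 and 729.
price: total := 0 | count := 3 | (((base - step) == abs(step)) or ((limit * count) >= (8 * 2))): false | total := 1 | result := 1 | iter idx=-1: | result := 4 | iter idx=0: | result := 16 | iter idx=1: | result := 64 | iter idx=2: | result := 256 | iter idx=3: | result := 1024 | iter idx=4: | result := 4096 | result 4097
price_opt: count := 3 | total := 0 | (not (((base - step) == max(step, (-step))) or ((8 * 1) <= (limit * count)))): false | limit := 0 | result := 1 | iter idx=-1: | result := 3 | iter idx=0: | result := 9 | iter idx=1: | result := 27 | iter idx=2: | result := 81 | iter idx=3: | result := 243 | iter idx=4: | result := 729 | result 729
verdict: not equivalent; witness: base=-5, step=1, limit=4


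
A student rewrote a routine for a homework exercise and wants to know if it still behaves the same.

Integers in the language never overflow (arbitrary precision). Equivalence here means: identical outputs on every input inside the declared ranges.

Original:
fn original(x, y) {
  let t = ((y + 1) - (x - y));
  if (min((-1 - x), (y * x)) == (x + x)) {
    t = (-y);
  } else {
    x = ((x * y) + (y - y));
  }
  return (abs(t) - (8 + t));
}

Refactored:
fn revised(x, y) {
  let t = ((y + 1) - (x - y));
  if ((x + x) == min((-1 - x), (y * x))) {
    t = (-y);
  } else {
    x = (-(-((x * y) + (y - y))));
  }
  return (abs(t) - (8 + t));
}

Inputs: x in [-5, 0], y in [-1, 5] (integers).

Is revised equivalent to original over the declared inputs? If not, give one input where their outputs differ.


Reading the diff, among the changes: same computation, different form.
Spot check at x=-2, y=3 — original: t becomes 9; next (min((-1 - x), (y * x)) == (x + x)) evaluates to false; next x becomes -6; next final value -8. revised: t becomes 9; next ((x + x) == min((-1 - x), (y * x))) evaluates to false; next x becomes -6; next final value -8. Both give -8.
Sweeping the whole domain (42 inputs) finds no disagreement.
verdict: equivalent


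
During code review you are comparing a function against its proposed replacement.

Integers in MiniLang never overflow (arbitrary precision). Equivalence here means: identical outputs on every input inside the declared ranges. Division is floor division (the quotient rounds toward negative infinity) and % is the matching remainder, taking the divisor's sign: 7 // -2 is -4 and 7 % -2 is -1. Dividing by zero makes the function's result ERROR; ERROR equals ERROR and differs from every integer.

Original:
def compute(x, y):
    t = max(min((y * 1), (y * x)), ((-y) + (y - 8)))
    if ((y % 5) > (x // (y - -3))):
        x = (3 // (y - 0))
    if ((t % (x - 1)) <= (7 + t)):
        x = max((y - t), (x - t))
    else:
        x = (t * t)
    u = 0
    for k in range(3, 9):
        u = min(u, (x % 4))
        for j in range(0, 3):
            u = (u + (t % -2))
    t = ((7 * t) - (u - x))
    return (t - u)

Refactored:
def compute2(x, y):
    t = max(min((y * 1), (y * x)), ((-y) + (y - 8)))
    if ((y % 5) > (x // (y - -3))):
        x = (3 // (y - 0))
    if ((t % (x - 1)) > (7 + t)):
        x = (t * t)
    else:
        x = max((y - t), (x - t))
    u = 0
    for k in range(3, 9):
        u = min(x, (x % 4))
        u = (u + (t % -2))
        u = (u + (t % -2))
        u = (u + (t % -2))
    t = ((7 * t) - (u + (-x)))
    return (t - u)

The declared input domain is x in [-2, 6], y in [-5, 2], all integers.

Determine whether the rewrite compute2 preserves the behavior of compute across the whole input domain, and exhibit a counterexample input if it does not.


Run the pair on x=-2, y=-5.
compute: t=-5, then ((y % 5) > (x // (y - -3))) is false, then ((t % (x - 1)) <= (7 + t)) is true, then x=3, then u=0, then (k=3), then u=0, then (j=0), then u=-1, then (j=1), then u=-2, then (j=2), then u=-3, then (k=4), then u=-3, then (j=0), then u=-4, then (j=1), then u=-5, then (j=2), then u=-6, then (k=5), then u=-6, then (j=0), then u=-7, then (j=1), then u=-8, then (j=2), then u=-9, then (k=6), then u=-9, then (j=0), then u=-10, then (j=1), then u=-11, then (j=2), then u=-12, then (k=7), then u=-12, then (j=0), then u=-13, then (j=1), then u=-14, then (j=2), then u=-15, then (k=8), then u=-15, then (j=0), then u=-16, then (j=1), then u=-17, then (j=2), then u=-18, then t=-14, then returns 4
compute2: t=-5, then ((y % 5) > (x // (y - -3))) is false, then ((t % (x - 1)) > (7 + t)) is false, then x=3, then u=0, then (k=3), then u=3, then u=2, then u=1, then u=0, then (k=4), then u=3, then u=2, then u=1, then u=0, then (k=5), then u=3, then u=2, then u=1, then u=0, then (k=6), then u=3, then u=2, then u=1, then u=0, then (k=7), then u=3, then u=2, then u=1, then u=0, then (k=8), then u=3, then u=2, then u=1, then u=0, then t=-32, then returns -32
4 != -32, so the rewrite changes behavior.
verdict: not equivalent; witness: x=-2, y=-5


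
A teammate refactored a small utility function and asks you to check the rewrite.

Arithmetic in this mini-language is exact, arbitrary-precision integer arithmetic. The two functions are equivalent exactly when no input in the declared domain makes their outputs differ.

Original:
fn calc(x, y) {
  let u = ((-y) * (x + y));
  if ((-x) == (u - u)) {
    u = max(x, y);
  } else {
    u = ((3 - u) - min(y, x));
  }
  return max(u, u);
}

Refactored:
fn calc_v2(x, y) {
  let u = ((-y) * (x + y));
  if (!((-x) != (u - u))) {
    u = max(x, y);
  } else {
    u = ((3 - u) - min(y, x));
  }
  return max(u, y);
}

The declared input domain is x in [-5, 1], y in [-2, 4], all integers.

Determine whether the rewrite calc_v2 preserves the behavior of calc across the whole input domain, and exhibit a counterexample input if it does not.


x=-5, y=3 yields 2 from calc but 3 from calc_v2.
verdict: not equivalent; witness: x=-5, y=3


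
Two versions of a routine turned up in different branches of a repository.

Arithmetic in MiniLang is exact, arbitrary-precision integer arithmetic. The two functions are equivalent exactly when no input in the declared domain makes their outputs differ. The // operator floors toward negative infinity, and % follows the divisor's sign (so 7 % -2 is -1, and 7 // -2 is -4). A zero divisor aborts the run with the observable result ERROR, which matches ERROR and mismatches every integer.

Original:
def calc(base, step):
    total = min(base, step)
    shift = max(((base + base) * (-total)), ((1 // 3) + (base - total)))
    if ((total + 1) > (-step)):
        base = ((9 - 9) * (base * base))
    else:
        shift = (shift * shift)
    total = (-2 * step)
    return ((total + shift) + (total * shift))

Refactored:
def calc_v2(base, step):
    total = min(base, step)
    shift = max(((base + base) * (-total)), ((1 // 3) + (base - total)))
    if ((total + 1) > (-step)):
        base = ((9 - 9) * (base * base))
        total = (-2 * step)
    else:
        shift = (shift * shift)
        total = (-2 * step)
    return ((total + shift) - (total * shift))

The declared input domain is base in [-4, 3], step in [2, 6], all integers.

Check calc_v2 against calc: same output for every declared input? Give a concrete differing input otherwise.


Take base=3, step=2.
calc: total = 2; shift = 1; ((total + 1) > (-step)) -> true; base = 0; total = -4; return -7
calc_v2: total = 2; shift = 1; ((total + 1) > (-step)) -> true; base = 0; total = -4; return 1
-7 and 1 differ, so these are not the same function on this domain.
verdict: not equivalent; witness: base=3, step=2


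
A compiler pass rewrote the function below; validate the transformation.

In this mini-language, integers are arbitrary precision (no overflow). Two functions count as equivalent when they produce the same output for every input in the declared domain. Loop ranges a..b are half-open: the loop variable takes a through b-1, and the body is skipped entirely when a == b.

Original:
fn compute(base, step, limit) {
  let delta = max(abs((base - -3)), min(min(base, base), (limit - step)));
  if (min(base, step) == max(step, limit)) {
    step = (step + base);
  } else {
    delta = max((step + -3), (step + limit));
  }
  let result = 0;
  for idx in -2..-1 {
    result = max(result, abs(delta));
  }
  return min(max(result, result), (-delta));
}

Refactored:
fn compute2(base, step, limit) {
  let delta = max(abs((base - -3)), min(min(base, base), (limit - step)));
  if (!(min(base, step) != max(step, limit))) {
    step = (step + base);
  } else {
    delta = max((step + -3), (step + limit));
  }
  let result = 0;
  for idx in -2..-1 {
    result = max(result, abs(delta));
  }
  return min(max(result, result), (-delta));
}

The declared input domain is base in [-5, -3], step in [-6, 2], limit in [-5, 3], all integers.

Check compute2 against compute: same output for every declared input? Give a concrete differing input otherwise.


The two versions differ — the changes include boolean connective usage differs, and comparison usage differs.
One worked example (base=-4, step=-6, limit=3) — compute: delta becomes 1; next (min(base, step) == max(step, limit)) evaluates to false; next delta becomes -3; next result becomes 0; next at idx=-2:; next result becomes 3; next final value 3; compute2: delta becomes 1; next (!(min(base, step) != max(step, limit))) evaluates to false; next delta becomes -3; next result becomes 0; next at idx=-2:; next result becomes 3; next final value 3; agreement on 3.
Every one of the 243 inputs gives matching results.
verdict: equivalent


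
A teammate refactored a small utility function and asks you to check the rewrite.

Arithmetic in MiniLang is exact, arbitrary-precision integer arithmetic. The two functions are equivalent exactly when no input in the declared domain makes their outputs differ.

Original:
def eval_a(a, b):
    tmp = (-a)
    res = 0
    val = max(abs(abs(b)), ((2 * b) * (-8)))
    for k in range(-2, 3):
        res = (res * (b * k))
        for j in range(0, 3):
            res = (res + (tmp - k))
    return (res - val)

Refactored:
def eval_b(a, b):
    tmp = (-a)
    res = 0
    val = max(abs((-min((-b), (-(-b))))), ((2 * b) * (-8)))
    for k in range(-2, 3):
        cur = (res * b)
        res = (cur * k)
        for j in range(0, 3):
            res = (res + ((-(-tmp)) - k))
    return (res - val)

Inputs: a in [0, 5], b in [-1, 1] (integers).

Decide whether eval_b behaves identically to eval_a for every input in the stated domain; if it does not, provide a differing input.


Although min/max/abs usage differs, local variable names differ, statement counts differ, 18/18 inputs agree.
verdict: equivalent


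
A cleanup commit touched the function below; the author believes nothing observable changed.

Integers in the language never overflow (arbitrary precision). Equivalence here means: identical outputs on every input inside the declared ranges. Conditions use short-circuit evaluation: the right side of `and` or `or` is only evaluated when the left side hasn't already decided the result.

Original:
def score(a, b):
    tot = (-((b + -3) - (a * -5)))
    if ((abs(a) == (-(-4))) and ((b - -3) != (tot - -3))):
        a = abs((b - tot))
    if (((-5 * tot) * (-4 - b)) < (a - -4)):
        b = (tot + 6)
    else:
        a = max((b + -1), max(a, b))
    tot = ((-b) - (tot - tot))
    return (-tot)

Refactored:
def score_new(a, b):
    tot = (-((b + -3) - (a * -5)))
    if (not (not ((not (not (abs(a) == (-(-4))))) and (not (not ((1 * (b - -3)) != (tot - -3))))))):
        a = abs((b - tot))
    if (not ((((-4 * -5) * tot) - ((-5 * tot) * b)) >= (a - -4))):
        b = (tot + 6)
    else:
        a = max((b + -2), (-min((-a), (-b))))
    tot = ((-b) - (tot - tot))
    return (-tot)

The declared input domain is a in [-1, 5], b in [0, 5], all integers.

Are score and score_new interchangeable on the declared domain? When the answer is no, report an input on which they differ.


Although `-1` became `-2`, no input in the stated domain can expose it.
One worked example (a=2, b=3) — score: tot := -10 | ((abs(a) == (-(-4))) and ((b - -3) != (tot - -3))): false | (((-5 * tot) * (-4 - b)) < (a - -4)): true | b := -4 | tot := 4 | result -4; score_new: tot := -10 | (not (not ((not (not (abs(a) == (-(-4))))) and (not (not ((1 * (b - -3)) != (tot - -3))))))): false | (not ((((-4 * -5) * tot) - ((-5 * tot) * b)) >= (a - -4))): true | b := -4 | tot := 4 | result -4; agreement on -4.
An exhaustive pass over the 42 declared inputs shows identical outputs.
verdict: equivalent


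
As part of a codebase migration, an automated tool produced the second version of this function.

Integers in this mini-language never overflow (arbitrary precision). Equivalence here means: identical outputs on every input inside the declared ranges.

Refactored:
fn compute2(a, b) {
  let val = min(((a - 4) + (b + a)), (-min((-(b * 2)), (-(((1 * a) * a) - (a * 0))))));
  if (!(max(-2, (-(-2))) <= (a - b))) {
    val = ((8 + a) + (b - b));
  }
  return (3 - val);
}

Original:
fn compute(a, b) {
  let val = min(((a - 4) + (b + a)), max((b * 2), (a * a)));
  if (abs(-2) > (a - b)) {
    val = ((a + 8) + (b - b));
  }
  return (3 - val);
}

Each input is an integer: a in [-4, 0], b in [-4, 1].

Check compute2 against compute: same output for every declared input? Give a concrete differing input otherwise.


The two are interchangeable: comparison usage differs, plus constant usage differs, plus arithmetic usage differs, plus min/max/abs usage differs, plus boolean connective usage differs, and every declared input agrees.
Tracing a=0, b=0: compute: val := -4 | (abs(-2) > (a - b)): true | val := 8 | result -5 | compute2: val := -4 | (!(max(-2, (-(-2))) <= (a - b))): true | val := 8 | result -5 — matching result -5.
Sweeping the whole domain (30 inputs) finds no disagreement.
verdict: equivalent


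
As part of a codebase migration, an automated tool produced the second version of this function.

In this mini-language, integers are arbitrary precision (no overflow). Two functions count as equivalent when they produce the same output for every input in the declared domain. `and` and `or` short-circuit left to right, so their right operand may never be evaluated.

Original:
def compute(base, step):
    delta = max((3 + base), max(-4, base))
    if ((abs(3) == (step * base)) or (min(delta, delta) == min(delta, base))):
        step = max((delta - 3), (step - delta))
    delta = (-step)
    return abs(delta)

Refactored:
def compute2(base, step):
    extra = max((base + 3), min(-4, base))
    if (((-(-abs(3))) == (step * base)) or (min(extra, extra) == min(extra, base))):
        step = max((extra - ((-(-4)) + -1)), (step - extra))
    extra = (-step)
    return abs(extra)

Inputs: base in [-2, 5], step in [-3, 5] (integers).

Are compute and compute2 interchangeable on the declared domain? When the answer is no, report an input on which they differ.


The edit looks behavioral (`max(-4, base)` became `min(-4, base)`), but over these ranges it never changes the outcome.
As a probe, take base=5, step=5: compute runs delta=8, then ((abs(3) == (step * base)) or (min(delta, delta) == min(delta, base))) is false, then delta=-5, then returns 5; compute2 runs extra=8, then (((-(-abs(3))) == (step * base)) or (min(extra, extra) == min(extra, base))) is false, then extra=-5, then returns 5; both end at 5.
Every one of the 72 inputs gives matching results.
verdict: equivalent


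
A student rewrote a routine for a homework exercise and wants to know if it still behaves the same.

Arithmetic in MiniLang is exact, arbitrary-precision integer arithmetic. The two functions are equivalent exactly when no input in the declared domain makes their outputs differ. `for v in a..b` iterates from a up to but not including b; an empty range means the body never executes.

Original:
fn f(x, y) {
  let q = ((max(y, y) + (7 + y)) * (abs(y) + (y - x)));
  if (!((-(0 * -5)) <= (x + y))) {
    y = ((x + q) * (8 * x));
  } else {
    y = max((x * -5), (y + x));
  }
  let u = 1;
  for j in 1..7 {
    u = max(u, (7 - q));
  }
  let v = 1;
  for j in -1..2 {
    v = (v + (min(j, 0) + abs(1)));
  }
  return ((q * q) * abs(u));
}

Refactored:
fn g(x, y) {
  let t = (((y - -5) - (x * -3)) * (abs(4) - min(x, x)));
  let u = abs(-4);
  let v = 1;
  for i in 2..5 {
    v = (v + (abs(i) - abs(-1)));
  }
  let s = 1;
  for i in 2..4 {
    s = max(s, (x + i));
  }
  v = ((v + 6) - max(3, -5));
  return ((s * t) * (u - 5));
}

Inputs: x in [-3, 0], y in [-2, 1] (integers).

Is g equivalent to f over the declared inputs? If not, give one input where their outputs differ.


There is a counterexample at x=-3, y=-2: 81 on one side, 42 on the other.
f: q = 9; (!((-(0 * -5)) <= (x + y))) -> true; y = -144; u = 1; [j=1]; u = 1; [j=2]; u = 1; [j=3]; u = 1; [j=4]; u = 1; [j=5]; u = 1; [j=6]; u = 1; v = 1; [j=-1]; v = 1; [j=0]; v = 2; [j=1]; v = 3; return 81
g: t = -42; u = 4; v = 1; [i=2]; v = 2; [i=3]; v = 4; [i=4]; v = 7; s = 1; [i=2]; s = 1; [i=3]; s = 1; v = 10; return 42
verdict: not equivalent; witness: x=-3, y=-2


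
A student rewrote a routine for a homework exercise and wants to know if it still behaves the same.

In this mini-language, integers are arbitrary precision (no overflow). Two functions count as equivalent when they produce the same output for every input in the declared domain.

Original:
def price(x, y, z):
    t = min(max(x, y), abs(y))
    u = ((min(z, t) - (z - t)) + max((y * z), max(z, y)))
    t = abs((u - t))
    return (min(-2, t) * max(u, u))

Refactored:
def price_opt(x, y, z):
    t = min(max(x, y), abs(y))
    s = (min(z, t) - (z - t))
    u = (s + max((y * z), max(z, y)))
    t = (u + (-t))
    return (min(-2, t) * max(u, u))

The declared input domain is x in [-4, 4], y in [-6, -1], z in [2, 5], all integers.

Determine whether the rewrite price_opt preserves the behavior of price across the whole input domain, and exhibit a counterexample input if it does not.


Try x=-4, y=-6, z=2.
price: t = -4; u = -8; t = 4; return 16
price_opt: t = -4; s = -10; u = -8; t = -4; return 32
16 != 32, so the rewrite changes behavior.
verdict: not equivalent; witness: x=-4, y=-6, z=2


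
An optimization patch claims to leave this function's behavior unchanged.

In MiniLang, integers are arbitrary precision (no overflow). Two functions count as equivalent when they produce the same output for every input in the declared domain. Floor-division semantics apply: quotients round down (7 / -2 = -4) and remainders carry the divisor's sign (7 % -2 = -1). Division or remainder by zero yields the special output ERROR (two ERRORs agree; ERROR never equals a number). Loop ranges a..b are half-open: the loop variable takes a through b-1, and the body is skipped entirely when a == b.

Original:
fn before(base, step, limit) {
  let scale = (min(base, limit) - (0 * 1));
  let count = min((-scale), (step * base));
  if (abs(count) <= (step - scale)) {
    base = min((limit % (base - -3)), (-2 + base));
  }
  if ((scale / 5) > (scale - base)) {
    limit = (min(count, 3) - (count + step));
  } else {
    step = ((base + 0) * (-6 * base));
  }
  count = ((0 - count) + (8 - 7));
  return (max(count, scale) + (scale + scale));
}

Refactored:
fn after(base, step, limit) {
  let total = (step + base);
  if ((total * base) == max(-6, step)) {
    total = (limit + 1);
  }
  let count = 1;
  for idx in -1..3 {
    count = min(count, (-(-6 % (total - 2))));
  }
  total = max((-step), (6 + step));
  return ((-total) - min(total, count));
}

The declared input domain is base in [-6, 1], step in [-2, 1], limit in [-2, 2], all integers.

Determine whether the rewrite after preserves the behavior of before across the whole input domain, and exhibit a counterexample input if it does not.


Try base=-6, step=-2, limit=-2.
before: scale := -6 | count := 6 | (abs(count) <= (step - scale)): false | ((scale / 5) > (scale - base)): false | step := -216 | count := -5 | result -17
after: total := -8 | ((total * base) == max(-6, step)): false | count := 1 | iter idx=-1: | count := 1 | iter idx=0: | count := 1 | iter idx=1: | count := 1 | iter idx=2: | count := 1 | total := 4 | result -5
-17 != -5, so the rewrite changes behavior.
verdict: not equivalent; witness: base=-6, step=-2, limit=-2


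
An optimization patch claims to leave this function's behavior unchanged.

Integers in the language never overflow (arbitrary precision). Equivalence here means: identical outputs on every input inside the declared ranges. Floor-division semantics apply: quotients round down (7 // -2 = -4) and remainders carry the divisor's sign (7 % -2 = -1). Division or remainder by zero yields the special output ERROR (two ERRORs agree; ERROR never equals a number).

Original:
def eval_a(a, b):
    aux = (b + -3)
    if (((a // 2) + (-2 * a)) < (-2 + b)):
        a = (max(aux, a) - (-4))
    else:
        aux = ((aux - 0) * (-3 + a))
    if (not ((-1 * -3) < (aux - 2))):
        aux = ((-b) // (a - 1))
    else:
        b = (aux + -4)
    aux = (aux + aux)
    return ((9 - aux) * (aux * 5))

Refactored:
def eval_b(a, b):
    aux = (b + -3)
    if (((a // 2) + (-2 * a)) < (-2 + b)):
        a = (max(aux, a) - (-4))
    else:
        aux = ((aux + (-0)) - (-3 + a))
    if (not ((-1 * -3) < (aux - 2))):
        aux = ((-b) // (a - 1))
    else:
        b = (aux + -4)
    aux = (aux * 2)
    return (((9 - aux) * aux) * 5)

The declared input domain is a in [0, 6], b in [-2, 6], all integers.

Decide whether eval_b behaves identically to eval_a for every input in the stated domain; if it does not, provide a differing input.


The rewrite breaks on a=0, b=-2, where the results are -3150 and -260.
eval_a: aux := -5 | (((a // 2) + (-2 * a)) < (-2 + b)): false | aux := 15 | (not ((-1 * -3) < (aux - 2))): false | b := 11 | aux := 30 | result -3150
eval_b: aux := -5 | (((a // 2) + (-2 * a)) < (-2 + b)): false | aux := -2 | (not ((-1 * -3) < (aux - 2))): true | aux := -2 | aux := -4 | result -260
verdict: not equivalent; witness: a=0, b=-2


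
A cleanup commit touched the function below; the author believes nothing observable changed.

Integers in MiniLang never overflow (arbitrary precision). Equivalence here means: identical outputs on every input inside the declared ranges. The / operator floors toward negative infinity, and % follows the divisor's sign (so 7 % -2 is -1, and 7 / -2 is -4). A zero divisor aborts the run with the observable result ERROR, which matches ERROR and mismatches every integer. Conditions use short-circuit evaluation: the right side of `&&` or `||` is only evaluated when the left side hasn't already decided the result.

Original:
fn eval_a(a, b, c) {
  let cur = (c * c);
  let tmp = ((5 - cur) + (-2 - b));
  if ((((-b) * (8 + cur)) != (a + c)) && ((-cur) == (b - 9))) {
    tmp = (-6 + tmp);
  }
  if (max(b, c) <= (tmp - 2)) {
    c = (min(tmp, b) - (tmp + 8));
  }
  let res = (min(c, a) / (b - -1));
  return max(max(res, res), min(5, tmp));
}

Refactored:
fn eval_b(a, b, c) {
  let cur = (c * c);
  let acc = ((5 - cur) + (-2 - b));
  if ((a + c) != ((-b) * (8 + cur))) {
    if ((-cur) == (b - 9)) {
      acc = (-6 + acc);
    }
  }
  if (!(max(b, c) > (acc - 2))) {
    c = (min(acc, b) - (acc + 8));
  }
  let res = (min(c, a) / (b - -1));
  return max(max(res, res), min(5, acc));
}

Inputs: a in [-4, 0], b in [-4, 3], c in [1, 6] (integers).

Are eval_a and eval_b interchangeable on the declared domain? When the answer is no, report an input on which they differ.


Comparing the listings, the differences include: statement counts differ; boolean connective usage differs; local variable names differ; branching structure differs; comparison usage differs.
Spot check at a=-2, b=-3, c=4 — eval_a: cur := 16 | tmp := -10 | ((((-b) * (8 + cur)) != (a + c)) && ((-cur) == (b - 9))): false | (max(b, c) <= (tmp - 2)): false | res := 1 | result 1. eval_b: cur := 16 | acc := -10 | ((a + c) != ((-b) * (8 + cur))): true | ((-cur) == (b - 9)): false | (!(max(b, c) > (acc - 2))): false | res := 1 | result 1. Both give 1.
Every one of the 240 inputs gives matching results.
verdict: equivalent
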